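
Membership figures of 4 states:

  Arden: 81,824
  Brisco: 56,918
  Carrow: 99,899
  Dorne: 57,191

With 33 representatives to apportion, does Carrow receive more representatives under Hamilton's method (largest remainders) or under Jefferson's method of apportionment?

Jefferson

Hamilton: Arden 9, Brisco 6, Carrow 11, Dorne 7.
Jefferson: Arden 9, Brisco 6, Carrow 12, Dorne 6.
Carrow gets 11 under Hamilton and 12 under Jefferson.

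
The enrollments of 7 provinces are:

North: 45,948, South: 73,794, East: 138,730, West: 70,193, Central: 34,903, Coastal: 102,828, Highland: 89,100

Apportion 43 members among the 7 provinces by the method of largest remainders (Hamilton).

Standard divisor: 555496 ÷ 43 ≈ 12918.512.
Standard quotas: North 3.5568, South 5.7123, East 10.7389, West 5.4335, Central 2.7018, Coastal 7.9597, Highland 6.8971.
Lower quotas: North 3, South 5, East 10, West 5, Central 2, Coastal 7, Highland 6 (sum 38, leaving 5 seats).
Remainders in descending order: Coastal 0.9597, Highland 0.8971, East 0.7389, South 0.7123, Central 0.7018, North 0.5568, West 0.4335.
Largest remainders: Coastal, Highland, East, South, Central receive the extra seats.

North 3; South 6; East 11; West 5; Central 3; Coastal 8; Highland 7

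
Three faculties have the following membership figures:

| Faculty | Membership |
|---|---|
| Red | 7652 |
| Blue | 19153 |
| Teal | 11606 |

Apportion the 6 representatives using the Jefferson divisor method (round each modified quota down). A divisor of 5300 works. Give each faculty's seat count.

Red=1; Blue=3; Teal=2

With modified divisor 5300: modified quotas Red 1.444, Blue 3.614, Teal 2.190.
Rounding down: Red 1, Blue 3, Teal 2 (total 6).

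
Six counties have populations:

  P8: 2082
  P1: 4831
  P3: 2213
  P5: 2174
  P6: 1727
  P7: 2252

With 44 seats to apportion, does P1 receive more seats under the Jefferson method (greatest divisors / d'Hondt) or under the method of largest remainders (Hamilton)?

Jefferson

Jefferson: P8 6, P1 15, P3 6, P5 6, P6 5, P7 6.
Hamilton: P8 6, P1 14, P3 6, P5 6, P6 5, P7 7.
P1 gets 15 under Jefferson and 14 under Hamilton.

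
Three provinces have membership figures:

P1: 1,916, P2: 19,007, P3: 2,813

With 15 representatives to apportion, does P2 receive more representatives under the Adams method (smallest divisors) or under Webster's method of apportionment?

Webster

Adams: P1 2, P2 11, P3 2.
Webster: P1 1, P2 12, P3 2.
P2 gets 11 under Adams and 12 under Webster.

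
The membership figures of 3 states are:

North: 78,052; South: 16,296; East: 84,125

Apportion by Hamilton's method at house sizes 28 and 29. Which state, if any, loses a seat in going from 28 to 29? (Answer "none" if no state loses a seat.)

South

At 28 seats: North 12, South 3, East 13.
At 29 seats: North 13, South 2, East 14.
South drops from 3 to 2.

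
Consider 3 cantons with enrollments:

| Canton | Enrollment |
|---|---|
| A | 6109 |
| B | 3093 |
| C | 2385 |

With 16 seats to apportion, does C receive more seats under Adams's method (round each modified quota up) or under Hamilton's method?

Adams

Adams: A 8, B 4, C 4.
Hamilton: A 9, B 4, C 3.
C gets 4 under Adams and 3 under Hamilton.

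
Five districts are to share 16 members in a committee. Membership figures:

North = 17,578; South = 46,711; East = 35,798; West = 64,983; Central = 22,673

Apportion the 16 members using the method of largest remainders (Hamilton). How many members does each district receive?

North=1, South=4, East=3, West=6, Central=2

Total 187743; standard divisor 187743/16 ≈ 11733.938.
Standard quotas: North 1.4980, South 3.9808, East 3.0508, West 5.5380, Central 1.9323.
Lower quotas: North 1, South 3, East 3, West 5, Central 1 (sum 13, leaving 3 seats).
Remainders in descending order: South 0.9808, Central 0.9323, West 0.5380, North 0.4980, East 0.0508.
The surplus seats go to South, Central, West.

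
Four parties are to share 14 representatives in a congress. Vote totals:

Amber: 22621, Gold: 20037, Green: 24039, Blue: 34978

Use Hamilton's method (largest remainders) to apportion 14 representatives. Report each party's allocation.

Amber=3, Gold=3, Green=3, Blue=5

The standard divisor is 101675/14 ≈ 7262.5.
Standard quotas: Amber 3.1148, Gold 2.7590, Green 3.3100, Blue 4.8162.
Lower quotas: Amber 3, Gold 2, Green 3, Blue 4 (sum 12, leaving 2 seats).
Remainders in descending order: Blue 0.8162, Gold 0.7590, Green 0.3100, Amber 0.1148.
The surplus seats go to Blue, Gold.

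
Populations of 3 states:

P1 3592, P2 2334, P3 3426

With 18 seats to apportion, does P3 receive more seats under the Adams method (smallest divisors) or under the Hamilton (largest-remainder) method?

Adams: P1 7, P2 5, P3 6.
Hamilton: P1 7, P2 4, P3 7.
P3 gets 6 under Adams and 7 under Hamilton.

Hamilton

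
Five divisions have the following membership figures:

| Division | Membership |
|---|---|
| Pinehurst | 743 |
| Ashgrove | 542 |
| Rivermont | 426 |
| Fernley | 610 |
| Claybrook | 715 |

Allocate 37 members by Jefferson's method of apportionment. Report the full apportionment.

Standard divisor 3036/37 ≈ 82.054; standard quotas: Pinehurst 9.055, Ashgrove 6.605, Rivermont 5.192, Fernley 7.434, Claybrook 8.714.
Rounding down gives 9, 6, 5, 7, 8 = 35 seats, so the divisor must be adjusted.
With modified divisor 77: modified quotas Pinehurst 9.649, Ashgrove 7.039, Rivermont 5.532, Fernley 7.922, Claybrook 9.286.
Rounding down: Pinehurst 9, Ashgrove 7, Rivermont 5, Fernley 7, Claybrook 9 (total 37).

Pinehurst 9, Ashgrove 7, Rivermont 5, Fernley 7, Claybrook 9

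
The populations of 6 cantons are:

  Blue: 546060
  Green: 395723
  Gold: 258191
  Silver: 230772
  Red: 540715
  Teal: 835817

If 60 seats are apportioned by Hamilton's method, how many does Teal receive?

Total 2807278; standard divisor 2807278/60 ≈ 46787.967.
Standard quotas: Blue 11.6709, Green 8.4578, Gold 5.5183, Silver 4.9323, Red 11.5567, Teal 17.8639.
Lower quotas: Blue 11, Green 8, Gold 5, Silver 4, Red 11, Teal 17 (sum 56, leaving 4 seats).
Remainders in descending order: Silver 0.9323, Teal 0.8639, Blue 0.6709, Red 0.5567, Gold 0.5183, Green 0.4578.
The surplus seats go to Silver, Teal, Blue, Red.
Teal receives 18.

18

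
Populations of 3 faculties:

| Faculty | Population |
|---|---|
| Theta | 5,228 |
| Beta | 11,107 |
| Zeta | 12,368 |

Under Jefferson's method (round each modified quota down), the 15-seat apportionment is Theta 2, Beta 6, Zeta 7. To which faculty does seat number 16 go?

Theta

Priority for the next seat is population ÷ (current seats + 1).
Priorities: Theta 1742.667, Beta 1586.714, Zeta 1546.000.
Highest priority: Theta.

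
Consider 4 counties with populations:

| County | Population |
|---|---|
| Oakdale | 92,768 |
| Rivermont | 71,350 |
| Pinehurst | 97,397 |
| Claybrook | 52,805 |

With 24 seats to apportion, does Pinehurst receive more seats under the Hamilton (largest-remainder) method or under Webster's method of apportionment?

Hamilton: Oakdale 7, Rivermont 6, Pinehurst 7, Claybrook 4.
Webster: Oakdale 7, Rivermont 5, Pinehurst 8, Claybrook 4.
Pinehurst gets 7 under Hamilton and 8 under Webster.

Webster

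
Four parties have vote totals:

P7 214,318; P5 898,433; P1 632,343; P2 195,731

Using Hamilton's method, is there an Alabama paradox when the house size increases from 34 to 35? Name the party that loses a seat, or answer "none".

At 34 seats: P7 4, P5 16, P1 11, P2 3.
At 35 seats: P7 4, P5 16, P1 11, P2 4.
No party's allocation decreased.

none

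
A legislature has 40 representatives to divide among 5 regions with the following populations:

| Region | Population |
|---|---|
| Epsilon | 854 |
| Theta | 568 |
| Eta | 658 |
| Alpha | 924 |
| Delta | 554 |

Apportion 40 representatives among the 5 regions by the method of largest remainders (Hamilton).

Total 3558; standard divisor 3558/40 ≈ 88.95.
Standard quotas: Epsilon 9.601, Theta 6.386, Eta 7.397, Alpha 10.388, Delta 6.228.
Lower quotas: Epsilon 9, Theta 6, Eta 7, Alpha 10, Delta 6 (sum 38, leaving 2 seats).
Remainders in descending order: Epsilon 0.601, Eta 0.397, Alpha 0.388, Theta 0.386, Delta 0.228.
Largest remainders: Epsilon, Eta receive the extra seats.

Epsilon 10, Theta 6, Eta 8, Alpha 10, Delta 6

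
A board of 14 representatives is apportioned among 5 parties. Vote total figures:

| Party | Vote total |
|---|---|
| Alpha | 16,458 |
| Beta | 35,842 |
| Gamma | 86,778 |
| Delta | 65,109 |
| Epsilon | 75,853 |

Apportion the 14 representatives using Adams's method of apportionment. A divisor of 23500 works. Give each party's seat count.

With modified divisor 23500: modified quotas Alpha 0.700, Beta 1.525, Gamma 3.693, Delta 2.771, Epsilon 3.228.
Rounding up: Alpha 1, Beta 2, Gamma 4, Delta 3, Epsilon 4 (total 14).

Alpha 1; Beta 2; Gamma 4; Delta 3; Epsilon 4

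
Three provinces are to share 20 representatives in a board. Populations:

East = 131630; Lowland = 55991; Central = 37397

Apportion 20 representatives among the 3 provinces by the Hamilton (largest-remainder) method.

East=12; Lowland=5; Central=3

Standard divisor: 225018 ÷ 20 ≈ 11250.9.
Standard quotas: East 11.6995, Lowland 4.9766, Central 3.3239.
Lower quotas: East 11, Lowland 4, Central 3 (sum 18, leaving 2 seats).
Remainders in descending order: Lowland 0.9766, East 0.6995, Central 0.3239.
The surplus seats go to Lowland, East.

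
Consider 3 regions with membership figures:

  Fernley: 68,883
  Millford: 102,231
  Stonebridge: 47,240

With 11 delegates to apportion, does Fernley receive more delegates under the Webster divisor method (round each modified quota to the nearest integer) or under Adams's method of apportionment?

Webster: Fernley 4, Millford 5, Stonebridge 2.
Adams: Fernley 3, Millford 5, Stonebridge 3.
Fernley gets 4 under Webster and 3 under Adams.

Webster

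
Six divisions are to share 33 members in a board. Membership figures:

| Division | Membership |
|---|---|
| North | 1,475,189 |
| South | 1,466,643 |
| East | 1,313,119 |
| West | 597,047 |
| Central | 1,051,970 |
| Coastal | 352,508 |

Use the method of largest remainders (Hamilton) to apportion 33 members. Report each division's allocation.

North: 8, South: 8, East: 7, West: 3, Central: 5, Coastal: 2

The standard divisor is 6256476/33 ≈ 189590.182.
Standard quotas: North 7.7809, South 7.7359, East 6.9261, West 3.1491, Central 5.5487, Coastal 1.8593.
Lower quotas: North 7, South 7, East 6, West 3, Central 5, Coastal 1 (sum 29, leaving 4 seats).
Remainders in descending order: East 0.9261, Coastal 0.8593, North 0.7809, South 0.7359, Central 0.5487, West 0.1491.
The surplus seats go to East, Coastal, North, South.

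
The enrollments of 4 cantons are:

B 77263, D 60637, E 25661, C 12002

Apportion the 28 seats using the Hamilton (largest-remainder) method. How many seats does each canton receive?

B 12, D 10, E 4, C 2

Total 175563; standard divisor 175563/28 ≈ 6270.107.
Standard quotas: B 12.3224, D 9.6708, E 4.0926, C 1.9142.
Lower quotas: B 12, D 9, E 4, C 1 (sum 26, leaving 2 seats).
Remainders in descending order: C 0.9142, D 0.6708, B 0.3224, E 0.0926.
The surplus seats go to C, D.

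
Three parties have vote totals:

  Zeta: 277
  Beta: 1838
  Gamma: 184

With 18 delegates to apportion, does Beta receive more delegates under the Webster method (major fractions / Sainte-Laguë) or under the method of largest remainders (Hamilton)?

Webster: Zeta 2, Beta 15, Gamma 1.
Hamilton: Zeta 2, Beta 14, Gamma 2.
Beta gets 15 under Webster and 14 under Hamilton.

Webster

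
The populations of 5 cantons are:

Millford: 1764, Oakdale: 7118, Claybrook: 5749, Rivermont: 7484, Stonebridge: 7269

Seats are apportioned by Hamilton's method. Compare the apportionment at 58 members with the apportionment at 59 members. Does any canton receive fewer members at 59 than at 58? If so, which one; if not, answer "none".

Millford

At 58 seats: Millford 4, Oakdale 14, Claybrook 11, Rivermont 15, Stonebridge 14.
At 59 seats: Millford 3, Oakdale 14, Claybrook 12, Rivermont 15, Stonebridge 15.
Millford drops from 4 to 3.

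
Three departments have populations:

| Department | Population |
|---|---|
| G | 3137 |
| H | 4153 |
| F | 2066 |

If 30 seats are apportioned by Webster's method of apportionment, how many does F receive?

7

Standard divisor 9356/30 ≈ 311.867; standard quotas: G 10.059, H 13.317, F 6.625.
Rounding to the nearest integer gives G 10, H 13, F 7 — total 30, matching the house size, so no adjustment is needed.
F receives 7.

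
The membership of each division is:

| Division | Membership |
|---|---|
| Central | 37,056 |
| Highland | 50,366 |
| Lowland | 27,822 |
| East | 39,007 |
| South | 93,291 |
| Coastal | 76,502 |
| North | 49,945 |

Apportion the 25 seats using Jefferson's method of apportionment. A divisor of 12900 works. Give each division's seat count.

With modified divisor 12900: modified quotas Central 2.873, Highland 3.904, Lowland 2.157, East 3.024, South 7.232, Coastal 5.930, North 3.872.
Rounding down: Central 2, Highland 3, Lowland 2, East 3, South 7, Coastal 5, North 3 (total 25).

Central 2; Highland 3; Lowland 2; East 3; South 7; Coastal 5; North 3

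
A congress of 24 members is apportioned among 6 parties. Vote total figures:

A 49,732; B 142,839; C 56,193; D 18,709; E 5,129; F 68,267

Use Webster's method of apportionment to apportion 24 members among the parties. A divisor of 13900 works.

With modified divisor 13900: modified quotas A 3.578, B 10.276, C 4.043, D 1.346, E 0.369, F 4.911.
Rounding to the nearest integer: A 4, B 10, C 4, D 1, E 0, F 5 (total 24).

A 4; B 10; C 4; D 1; E 0; F 5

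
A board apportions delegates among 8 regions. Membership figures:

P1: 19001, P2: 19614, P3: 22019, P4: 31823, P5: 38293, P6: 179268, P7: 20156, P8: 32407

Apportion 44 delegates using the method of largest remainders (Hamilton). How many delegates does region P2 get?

2

Total 362581; standard divisor 362581/44 ≈ 8240.477.
Standard quotas: P1 2.3058, P2 2.3802, P3 2.6721, P4 3.8618, P5 4.6469, P6 21.7546, P7 2.4460, P8 3.9327.
Lower quotas: P1 2, P2 2, P3 2, P4 3, P5 4, P6 21, P7 2, P8 3 (sum 39, leaving 5 seats).
Remainders in descending order: P8 0.9327, P4 0.8618, P6 0.7546, P3 0.6721, P5 0.6469, P7 0.4460, P2 0.3802, P1 0.3058.
The surplus seats go to P8, P4, P6, P3, P5.
P2 receives 2.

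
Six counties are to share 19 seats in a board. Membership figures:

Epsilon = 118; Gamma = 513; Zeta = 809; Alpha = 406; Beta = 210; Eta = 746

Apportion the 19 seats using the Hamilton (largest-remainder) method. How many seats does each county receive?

The standard divisor is 2802/19 ≈ 147.474.
Standard quotas: Epsilon 0.800, Gamma 3.479, Zeta 5.486, Alpha 2.753, Beta 1.424, Eta 5.059.
Lower quotas: Epsilon 0, Gamma 3, Zeta 5, Alpha 2, Beta 1, Eta 5 (sum 16, leaving 3 seats).
Remainders in descending order: Epsilon 0.800, Alpha 0.753, Zeta 0.486, Gamma 0.479, Beta 0.424, Eta 0.059.
Largest remainders: Epsilon, Alpha, Zeta receive the extra seats.

Epsilon 1, Gamma 3, Zeta 6, Alpha 3, Beta 1, Eta 5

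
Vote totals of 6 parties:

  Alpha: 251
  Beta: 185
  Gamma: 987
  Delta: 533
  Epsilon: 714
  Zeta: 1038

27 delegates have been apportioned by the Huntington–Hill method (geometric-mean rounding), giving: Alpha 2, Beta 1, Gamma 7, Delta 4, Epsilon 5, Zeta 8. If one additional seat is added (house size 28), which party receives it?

Priority for the next seat is population ÷ (√(s·(s+1))).
Priorities: Alpha 102.470, Beta 130.815, Gamma 131.893, Delta 119.182, Epsilon 130.358, Zeta 122.329.
Highest priority: Gamma.

Gamma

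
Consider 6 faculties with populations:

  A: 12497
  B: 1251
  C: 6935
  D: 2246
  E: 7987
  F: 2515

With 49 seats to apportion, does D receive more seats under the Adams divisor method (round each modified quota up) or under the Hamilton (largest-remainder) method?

Adams: A 18, B 2, C 10, D 4, E 11, F 4.
Hamilton: A 18, B 2, C 10, D 3, E 12, F 4.
D gets 4 under Adams and 3 under Hamilton.

Adams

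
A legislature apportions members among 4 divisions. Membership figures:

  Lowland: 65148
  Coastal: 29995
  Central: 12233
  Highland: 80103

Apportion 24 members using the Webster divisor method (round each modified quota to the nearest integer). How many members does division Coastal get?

4

Standard divisor 187479/24 ≈ 7811.625; standard quotas: Lowland 8.340, Coastal 3.840, Central 1.566, Highland 10.254.
Rounding to the nearest integer gives Lowland 8, Coastal 4, Central 2, Highland 10 — total 24, matching the house size, so no adjustment is needed.
Coastal receives 4.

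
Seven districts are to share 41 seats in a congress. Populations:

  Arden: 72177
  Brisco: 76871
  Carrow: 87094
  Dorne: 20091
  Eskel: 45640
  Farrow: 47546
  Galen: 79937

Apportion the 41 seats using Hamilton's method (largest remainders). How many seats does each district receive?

Standard divisor: 429356 ÷ 41 ≈ 10472.098.
Standard quotas: Arden 6.8923, Brisco 7.3406, Carrow 8.3168, Dorne 1.9185, Eskel 4.3582, Farrow 4.5403, Galen 7.6333.
Lower quotas: Arden 6, Brisco 7, Carrow 8, Dorne 1, Eskel 4, Farrow 4, Galen 7 (sum 37, leaving 4 seats).
Remainders in descending order: Dorne 0.9185, Arden 0.8923, Galen 0.6333, Farrow 0.5403, Eskel 0.3582, Brisco 0.3406, Carrow 0.3168.
The surplus seats go to Dorne, Arden, Galen, Farrow.

Arden 7, Brisco 7, Carrow 8, Dorne 2, Eskel 4, Farrow 5, Galen 8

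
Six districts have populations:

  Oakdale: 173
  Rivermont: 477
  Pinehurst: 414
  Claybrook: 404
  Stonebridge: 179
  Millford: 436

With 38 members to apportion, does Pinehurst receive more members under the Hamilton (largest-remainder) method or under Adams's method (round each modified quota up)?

Hamilton: Oakdale 3, Rivermont 9, Pinehurst 8, Claybrook 7, Stonebridge 3, Millford 8.
Adams: Oakdale 3, Rivermont 9, Pinehurst 7, Claybrook 7, Stonebridge 4, Millford 8.
Pinehurst gets 8 under Hamilton and 7 under Adams.

Hamilton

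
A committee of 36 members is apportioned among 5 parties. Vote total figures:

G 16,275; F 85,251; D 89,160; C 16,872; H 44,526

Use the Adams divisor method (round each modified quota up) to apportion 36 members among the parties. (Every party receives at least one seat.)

G 3, F 12, D 12, C 3, H 6

Standard divisor 252084/36 ≈ 7002.333; standard quotas: G 2.324, F 12.175, D 12.733, C 2.409, H 6.359.
Rounding up gives 3, 13, 13, 3, 7 = 39 seats, so the divisor must be adjusted.
With modified divisor 7600: modified quotas G 2.141, F 11.217, D 11.732, C 2.220, H 5.859.
Rounding up: G 3, F 12, D 12, C 3, H 6 (total 36).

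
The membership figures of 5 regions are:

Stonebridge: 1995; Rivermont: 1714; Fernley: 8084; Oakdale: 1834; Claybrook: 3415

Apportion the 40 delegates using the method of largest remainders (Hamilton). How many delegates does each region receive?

The standard divisor is 17042/40 ≈ 426.05.
Standard quotas: Stonebridge 4.6825, Rivermont 4.0230, Fernley 18.9743, Oakdale 4.3047, Claybrook 8.0155.
Lower quotas: Stonebridge 4, Rivermont 4, Fernley 18, Oakdale 4, Claybrook 8 (sum 38, leaving 2 seats).
Remainders in descending order: Fernley 0.9743, Stonebridge 0.6825, Oakdale 0.3047, Rivermont 0.0230, Claybrook 0.0155.
The surplus seats go to Fernley, Stonebridge.

Stonebridge 5, Rivermont 4, Fernley 19, Oakdale 4, Claybrook 8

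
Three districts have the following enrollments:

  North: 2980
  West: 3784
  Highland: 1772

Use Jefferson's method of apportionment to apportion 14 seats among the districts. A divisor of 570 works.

North 5, West 6, Highland 3

With modified divisor 570: modified quotas North 5.228, West 6.639, Highland 3.109.
Rounding down: North 5, West 6, Highland 3 (total 14).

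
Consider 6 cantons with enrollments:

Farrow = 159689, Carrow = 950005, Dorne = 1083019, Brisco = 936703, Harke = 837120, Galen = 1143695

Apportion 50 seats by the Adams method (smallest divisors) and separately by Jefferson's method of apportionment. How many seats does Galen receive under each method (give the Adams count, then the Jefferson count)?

Adams: Farrow 2, Carrow 9, Dorne 11, Brisco 9, Harke 8, Galen 11.
Jefferson: Farrow 1, Carrow 9, Dorne 11, Brisco 9, Harke 8, Galen 12.
Galen gets 11 under Adams and 12 under Jefferson.

11 and 12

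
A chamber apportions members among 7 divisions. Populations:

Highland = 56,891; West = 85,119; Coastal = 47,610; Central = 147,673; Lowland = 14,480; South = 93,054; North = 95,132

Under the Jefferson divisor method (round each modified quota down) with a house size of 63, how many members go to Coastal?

5

Standard divisor 539959/63 ≈ 8570.778; standard quotas: Highland 6.638, West 9.931, Coastal 5.555, Central 17.230, Lowland 1.689, South 10.857, North 11.100.
Rounding down gives 6, 9, 5, 17, 1, 10, 11 = 59 seats, so the divisor must be adjusted.
With modified divisor 8000: modified quotas Highland 7.111, West 10.640, Coastal 5.951, Central 18.459, Lowland 1.810, South 11.632, North 11.892.
Rounding down: Highland 7, West 10, Coastal 5, Central 18, Lowland 1, South 11, North 11 (total 63).
Coastal receives 5.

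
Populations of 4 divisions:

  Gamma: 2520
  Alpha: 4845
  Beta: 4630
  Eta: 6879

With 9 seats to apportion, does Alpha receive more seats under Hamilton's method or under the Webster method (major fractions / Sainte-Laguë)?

Hamilton: Gamma 1, Alpha 3, Beta 2, Eta 3.
Webster: Gamma 1, Alpha 2, Beta 2, Eta 4.
Alpha gets 3 under Hamilton and 2 under Webster.

Hamilton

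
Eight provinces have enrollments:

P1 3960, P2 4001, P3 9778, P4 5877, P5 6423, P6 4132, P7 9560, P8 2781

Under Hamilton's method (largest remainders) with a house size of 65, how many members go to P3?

The standard divisor is 46512/65 ≈ 715.569.
Standard quotas: P1 5.5341, P2 5.5914, P3 13.6646, P4 8.2130, P5 8.9761, P6 5.7744, P7 13.3600, P8 3.8864.
Lower quotas: P1 5, P2 5, P3 13, P4 8, P5 8, P6 5, P7 13, P8 3 (sum 60, leaving 5 seats).
Remainders in descending order: P5 0.9761, P8 0.8864, P6 0.7744, P3 0.6646, P2 0.5914, P1 0.5341, P7 0.3600, P4 0.2130.
Largest remainders: P5, P8, P6, P3, P2 receive the extra seats.
P3 receives 14.

14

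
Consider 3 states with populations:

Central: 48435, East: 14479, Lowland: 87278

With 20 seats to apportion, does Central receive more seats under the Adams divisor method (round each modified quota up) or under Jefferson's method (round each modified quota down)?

Adams: Central 7, East 2, Lowland 11.
Jefferson: Central 6, East 2, Lowland 12.
Central gets 7 under Adams and 6 under Jefferson.

Adams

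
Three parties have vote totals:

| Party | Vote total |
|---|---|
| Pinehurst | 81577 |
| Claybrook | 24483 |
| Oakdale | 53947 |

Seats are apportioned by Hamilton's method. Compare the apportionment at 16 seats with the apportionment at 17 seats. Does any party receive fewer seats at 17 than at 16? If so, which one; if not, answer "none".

Claybrook

At 16 seats: Pinehurst 8, Claybrook 3, Oakdale 5.
At 17 seats: Pinehurst 9, Claybrook 2, Oakdale 6.
Claybrook drops from 3 to 2.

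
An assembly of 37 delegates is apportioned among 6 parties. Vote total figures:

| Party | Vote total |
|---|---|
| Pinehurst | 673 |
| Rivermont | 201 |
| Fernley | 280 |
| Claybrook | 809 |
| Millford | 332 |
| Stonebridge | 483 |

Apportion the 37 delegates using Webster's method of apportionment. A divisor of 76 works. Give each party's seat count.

Pinehurst 9, Rivermont 3, Fernley 4, Claybrook 11, Millford 4, Stonebridge 6

With modified divisor 76: modified quotas Pinehurst 8.855, Rivermont 2.645, Fernley 3.684, Claybrook 10.645, Millford 4.368, Stonebridge 6.355.
Rounding to the nearest integer: Pinehurst 9, Rivermont 3, Fernley 4, Claybrook 11, Millford 4, Stonebridge 6 (total 37).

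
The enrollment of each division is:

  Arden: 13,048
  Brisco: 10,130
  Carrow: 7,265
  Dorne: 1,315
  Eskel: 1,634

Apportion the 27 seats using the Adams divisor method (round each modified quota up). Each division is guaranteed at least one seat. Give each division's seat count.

Arden 10; Brisco 8; Carrow 6; Dorne 1; Eskel 2

Standard divisor 33392/27 ≈ 1236.741; standard quotas: Arden 10.550, Brisco 8.191, Carrow 5.874, Dorne 1.063, Eskel 1.321.
Rounding up gives 11, 9, 6, 2, 2 = 30 seats, so the divisor must be adjusted.
With modified divisor 1400: modified quotas Arden 9.320, Brisco 7.236, Carrow 5.189, Dorne 0.939, Eskel 1.167.
Rounding up: Arden 10, Brisco 8, Carrow 6, Dorne 1, Eskel 2 (total 27).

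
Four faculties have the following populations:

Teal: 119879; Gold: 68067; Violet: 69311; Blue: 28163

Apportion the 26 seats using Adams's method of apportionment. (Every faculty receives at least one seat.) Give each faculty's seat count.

Standard divisor 285420/26 ≈ 10977.692; standard quotas: Teal 10.920, Gold 6.200, Violet 6.314, Blue 2.565.
Rounding up gives 11, 7, 7, 3 = 28 seats, so the divisor must be adjusted.
With modified divisor 11800: modified quotas Teal 10.159, Gold 5.768, Violet 5.874, Blue 2.387.
Rounding up: Teal 11, Gold 6, Violet 6, Blue 3 (total 26).

Teal 11; Gold 6; Violet 6; Blue 3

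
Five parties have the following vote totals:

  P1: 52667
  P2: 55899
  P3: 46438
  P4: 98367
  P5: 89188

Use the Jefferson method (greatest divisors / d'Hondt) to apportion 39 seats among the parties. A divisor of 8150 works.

With modified divisor 8150: modified quotas P1 6.462, P2 6.859, P3 5.698, P4 12.070, P5 10.943.
Rounding down: P1 6, P2 6, P3 5, P4 12, P5 10 (total 39).

P1: 6, P2: 6, P3: 5, P4: 12, P5: 10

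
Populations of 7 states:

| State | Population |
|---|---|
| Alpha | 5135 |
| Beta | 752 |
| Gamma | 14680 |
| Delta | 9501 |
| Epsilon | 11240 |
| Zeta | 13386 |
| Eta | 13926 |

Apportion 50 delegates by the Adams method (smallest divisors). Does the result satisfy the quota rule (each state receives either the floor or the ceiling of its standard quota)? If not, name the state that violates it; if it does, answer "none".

Standard quotas: Alpha 3.742, Beta 0.548, Gamma 10.697, Delta 6.923, Epsilon 8.190, Zeta 9.754, Eta 10.147.
Adams allocation: Alpha 4, Beta 1, Gamma 10, Delta 7, Epsilon 8, Zeta 10, Eta 10.
Every allocation lies between the lower and upper quota.

none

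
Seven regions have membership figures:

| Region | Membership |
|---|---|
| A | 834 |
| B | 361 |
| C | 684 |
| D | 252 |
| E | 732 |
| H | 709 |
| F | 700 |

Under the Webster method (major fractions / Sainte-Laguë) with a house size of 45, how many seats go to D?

3

Standard divisor 4272/45 ≈ 94.933; standard quotas: A 8.785, B 3.803, C 7.205, D 2.654, E 7.711, H 7.468, F 7.374.
Rounding to the nearest integer gives A 9, B 4, C 7, D 3, E 8, H 7, F 7 — total 45, matching the house size, so no adjustment is needed.
D receives 3.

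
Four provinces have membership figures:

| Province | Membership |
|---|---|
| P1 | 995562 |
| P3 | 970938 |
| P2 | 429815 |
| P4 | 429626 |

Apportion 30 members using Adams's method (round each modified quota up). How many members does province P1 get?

10

Standard divisor 2825941/30 ≈ 94198.033; standard quotas: P1 10.569, P3 10.307, P2 4.563, P4 4.561.
Rounding up gives 11, 11, 5, 5 = 32 seats, so the divisor must be adjusted.
With modified divisor 103500: modified quotas P1 9.619, P3 9.381, P2 4.153, P4 4.151.
Rounding up: P1 10, P3 10, P2 5, P4 5 (total 30).
P1 receives 10.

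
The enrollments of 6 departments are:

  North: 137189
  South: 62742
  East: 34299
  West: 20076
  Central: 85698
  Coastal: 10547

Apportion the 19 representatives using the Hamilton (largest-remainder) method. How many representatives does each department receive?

The standard divisor is 350551/19 ≈ 18450.053.
Standard quotas: North 7.4357, South 3.4006, East 1.8590, West 1.0881, Central 4.6449, Coastal 0.5717.
Lower quotas: North 7, South 3, East 1, West 1, Central 4, Coastal 0 (sum 16, leaving 3 seats).
Remainders in descending order: East 0.8590, Central 0.6449, Coastal 0.5717, North 0.4357, South 0.4006, West 0.0881.
The surplus seats go to East, Central, Coastal.

North=7, South=3, East=2, West=1, Central=5, Coastal=1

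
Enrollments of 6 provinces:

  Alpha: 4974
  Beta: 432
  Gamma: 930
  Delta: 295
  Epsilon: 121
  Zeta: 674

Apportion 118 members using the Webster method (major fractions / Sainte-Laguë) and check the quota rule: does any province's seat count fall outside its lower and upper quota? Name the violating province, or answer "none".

Alpha

Standard quotas: Alpha 79.037, Beta 6.865, Gamma 14.778, Delta 4.688, Epsilon 1.923, Zeta 10.710.
Webster allocation: Alpha 78, Beta 7, Gamma 15, Delta 5, Epsilon 2, Zeta 11.
Alpha has quota 79.037 (lower 79, upper 80) but receives 78 — outside the quota interval.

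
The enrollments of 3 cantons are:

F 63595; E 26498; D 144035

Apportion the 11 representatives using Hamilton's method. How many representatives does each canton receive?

Standard divisor: 234128 ÷ 11 ≈ 21284.364.
Standard quotas: F 2.9879, E 1.2450, D 6.7672.
Lower quotas: F 2, E 1, D 6 (sum 9, leaving 2 seats).
Remainders in descending order: F 0.9879, D 0.7672, E 0.2450.
The surplus seats go to F, D.

F=3, E=1, D=7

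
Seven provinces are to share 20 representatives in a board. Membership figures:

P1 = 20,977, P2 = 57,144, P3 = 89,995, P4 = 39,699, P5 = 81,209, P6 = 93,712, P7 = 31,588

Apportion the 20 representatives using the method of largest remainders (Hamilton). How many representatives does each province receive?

The standard divisor is 414324/20 ≈ 20716.2.
Standard quotas: P1 1.0126, P2 2.7584, P3 4.3442, P4 1.9163, P5 3.9201, P6 4.5236, P7 1.5248.
Lower quotas: P1 1, P2 2, P3 4, P4 1, P5 3, P6 4, P7 1 (sum 16, leaving 4 seats).
Remainders in descending order: P5 0.9201, P4 0.9163, P2 0.7584, P7 0.5248, P6 0.5236, P3 0.3442, P1 0.0126.
Largest remainders: P5, P4, P2, P7 receive the extra seats.

P1 1, P2 3, P3 4, P4 2, P5 4, P6 4, P7 2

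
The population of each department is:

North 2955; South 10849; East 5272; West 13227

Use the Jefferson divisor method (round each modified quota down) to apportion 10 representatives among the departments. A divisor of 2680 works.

With modified divisor 2680: modified quotas North 1.103, South 4.048, East 1.967, West 4.935.
Rounding down: North 1, South 4, East 1, West 4 (total 10).

North 1; South 4; East 1; West 4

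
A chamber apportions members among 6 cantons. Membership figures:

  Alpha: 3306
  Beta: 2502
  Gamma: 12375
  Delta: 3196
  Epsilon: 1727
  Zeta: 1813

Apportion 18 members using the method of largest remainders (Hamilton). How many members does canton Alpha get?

3

Standard divisor: 24919 ÷ 18 ≈ 1384.389.
Standard quotas: Alpha 2.3881, Beta 1.8073, Gamma 8.9390, Delta 2.3086, Epsilon 1.2475, Zeta 1.3096.
Lower quotas: Alpha 2, Beta 1, Gamma 8, Delta 2, Epsilon 1, Zeta 1 (sum 15, leaving 3 seats).
Remainders in descending order: Gamma 0.9390, Beta 0.8073, Alpha 0.3881, Zeta 0.3096, Delta 0.3086, Epsilon 0.2475.
Largest remainders: Gamma, Beta, Alpha receive the extra seats.
Alpha receives 3.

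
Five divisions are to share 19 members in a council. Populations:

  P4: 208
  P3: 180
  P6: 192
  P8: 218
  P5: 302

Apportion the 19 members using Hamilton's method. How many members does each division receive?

P4 4, P3 3, P6 3, P8 4, P5 5

Standard divisor: 1100 ÷ 19 ≈ 57.895.
Standard quotas: P4 3.593, P3 3.109, P6 3.316, P8 3.765, P5 5.216.
Lower quotas: P4 3, P3 3, P6 3, P8 3, P5 5 (sum 17, leaving 2 seats).
Remainders in descending order: P8 0.765, P4 0.593, P6 0.316, P5 0.216, P3 0.109.
The surplus seats go to P8, P4.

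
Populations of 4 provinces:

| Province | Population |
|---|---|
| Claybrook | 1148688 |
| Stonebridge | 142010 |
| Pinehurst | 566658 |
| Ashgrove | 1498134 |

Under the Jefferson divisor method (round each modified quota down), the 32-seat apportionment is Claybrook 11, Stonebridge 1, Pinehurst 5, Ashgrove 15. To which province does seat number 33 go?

Claybrook

Priority for the next seat is population ÷ (current seats + 1).
Priorities: Claybrook 95724.000, Stonebridge 71005.000, Pinehurst 94443.000, Ashgrove 93633.375.
Highest priority: Claybrook.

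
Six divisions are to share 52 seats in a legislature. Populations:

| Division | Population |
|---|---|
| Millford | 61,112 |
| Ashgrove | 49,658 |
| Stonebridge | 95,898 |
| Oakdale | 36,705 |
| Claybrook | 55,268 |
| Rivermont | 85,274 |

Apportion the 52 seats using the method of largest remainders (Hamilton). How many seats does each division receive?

Millford=8; Ashgrove=7; Stonebridge=13; Oakdale=5; Claybrook=7; Rivermont=12

Total 383915; standard divisor 383915/52 ≈ 7382.981.
Standard quotas: Millford 8.2774, Ashgrove 6.7260, Stonebridge 12.9891, Oakdale 4.9716, Claybrook 7.4859, Rivermont 11.5501.
Lower quotas: Millford 8, Ashgrove 6, Stonebridge 12, Oakdale 4, Claybrook 7, Rivermont 11 (sum 48, leaving 4 seats).
Remainders in descending order: Stonebridge 0.9891, Oakdale 0.9716, Ashgrove 0.7260, Rivermont 0.5501, Claybrook 0.4859, Millford 0.2774.
The surplus seats go to Stonebridge, Oakdale, Ashgrove, Rivermont.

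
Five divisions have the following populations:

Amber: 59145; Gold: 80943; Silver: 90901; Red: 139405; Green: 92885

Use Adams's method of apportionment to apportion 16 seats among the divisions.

Standard divisor 463279/16 ≈ 28954.938; standard quotas: Amber 2.043, Gold 2.795, Silver 3.139, Red 4.815, Green 3.208.
Rounding up gives 3, 3, 4, 5, 4 = 19 seats, so the divisor must be adjusted.
With modified divisor 32900: modified quotas Amber 1.798, Gold 2.460, Silver 2.763, Red 4.237, Green 2.823.
Rounding up: Amber 2, Gold 3, Silver 3, Red 5, Green 3 (total 16).

Amber=2, Gold=3, Silver=3, Red=5, Green=3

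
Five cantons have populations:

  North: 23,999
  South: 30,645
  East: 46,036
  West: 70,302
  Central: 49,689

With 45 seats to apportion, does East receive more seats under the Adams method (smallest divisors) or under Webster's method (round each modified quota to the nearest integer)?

Adams: North 5, South 6, East 10, West 14, Central 10.
Webster: North 5, South 6, East 9, West 15, Central 10.
East gets 10 under Adams and 9 under Webster.

Adams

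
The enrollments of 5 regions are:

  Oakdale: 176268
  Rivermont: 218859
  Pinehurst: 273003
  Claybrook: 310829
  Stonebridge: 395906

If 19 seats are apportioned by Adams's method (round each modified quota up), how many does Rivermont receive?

3

Standard divisor 1374865/19 ≈ 72361.316; standard quotas: Oakdale 2.436, Rivermont 3.025, Pinehurst 3.773, Claybrook 4.296, Stonebridge 5.471.
Rounding up gives 3, 4, 4, 5, 6 = 22 seats, so the divisor must be adjusted.
With modified divisor 83700: modified quotas Oakdale 2.106, Rivermont 2.615, Pinehurst 3.262, Claybrook 3.714, Stonebridge 4.730.
Rounding up: Oakdale 3, Rivermont 3, Pinehurst 4, Claybrook 4, Stonebridge 5 (total 19).
Rivermont receives 3.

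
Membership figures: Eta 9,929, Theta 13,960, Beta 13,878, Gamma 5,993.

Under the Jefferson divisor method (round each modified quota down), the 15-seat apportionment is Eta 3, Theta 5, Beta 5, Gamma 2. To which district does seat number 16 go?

Priority for the next seat is population ÷ (current seats + 1).
Priorities: Eta 2482.250, Theta 2326.667, Beta 2313.000, Gamma 1997.667.
Highest priority: Eta.

Eta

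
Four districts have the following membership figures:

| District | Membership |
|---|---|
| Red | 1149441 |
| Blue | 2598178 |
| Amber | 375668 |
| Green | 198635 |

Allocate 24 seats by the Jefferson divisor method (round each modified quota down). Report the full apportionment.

Standard divisor 4321922/24 ≈ 180080.083; standard quotas: Red 6.383, Blue 14.428, Amber 2.086, Green 1.103.
Rounding down gives 6, 14, 2, 1 = 23 seats, so the divisor must be adjusted.
With modified divisor 168700: modified quotas Red 6.814, Blue 15.401, Amber 2.227, Green 1.177.
Rounding down: Red 6, Blue 15, Amber 2, Green 1 (total 24).

Red 6, Blue 15, Amber 2, Green 1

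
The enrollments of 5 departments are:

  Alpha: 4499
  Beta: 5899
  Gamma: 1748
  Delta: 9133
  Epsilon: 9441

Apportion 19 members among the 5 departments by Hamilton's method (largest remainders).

Alpha 3, Beta 3, Gamma 1, Delta 6, Epsilon 6

Total 30720; standard divisor 30720/19 ≈ 1616.842.
Standard quotas: Alpha 2.7826, Beta 3.6485, Gamma 1.0811, Delta 5.6487, Epsilon 5.8392.
Lower quotas: Alpha 2, Beta 3, Gamma 1, Delta 5, Epsilon 5 (sum 16, leaving 3 seats).
Remainders in descending order: Epsilon 0.8392, Alpha 0.7826, Delta 0.6487, Beta 0.6485, Gamma 0.0811.
The surplus seats go to Epsilon, Alpha, Delta.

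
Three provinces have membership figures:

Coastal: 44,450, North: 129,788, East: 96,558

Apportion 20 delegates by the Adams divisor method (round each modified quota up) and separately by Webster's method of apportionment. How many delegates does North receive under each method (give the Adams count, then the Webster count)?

9 and 10

Adams: Coastal 4, North 9, East 7.
Webster: Coastal 3, North 10, East 7.
North gets 9 under Adams and 10 under Webster.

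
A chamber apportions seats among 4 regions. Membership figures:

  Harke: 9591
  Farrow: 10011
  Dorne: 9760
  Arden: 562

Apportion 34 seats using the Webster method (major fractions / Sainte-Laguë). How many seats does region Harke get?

11

Standard divisor 29924/34 ≈ 880.118; standard quotas: Harke 10.897, Farrow 11.375, Dorne 11.089, Arden 0.639.
Rounding to the nearest integer gives Harke 11, Farrow 11, Dorne 11, Arden 1 — total 34, matching the house size, so no adjustment is needed.
Harke receives 11.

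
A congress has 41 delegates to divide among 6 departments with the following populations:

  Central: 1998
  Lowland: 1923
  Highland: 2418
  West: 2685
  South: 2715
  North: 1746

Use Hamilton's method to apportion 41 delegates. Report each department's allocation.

Central=6; Lowland=6; Highland=8; West=8; South=8; North=5

Total 13485; standard divisor 13485/41 ≈ 328.902.
Standard quotas: Central 6.075, Lowland 5.847, Highland 7.352, West 8.164, South 8.255, North 5.309.
Lower quotas: Central 6, Lowland 5, Highland 7, West 8, South 8, North 5 (sum 39, leaving 2 seats).
Remainders in descending order: Lowland 0.847, Highland 0.352, North 0.309, South 0.255, West 0.164, Central 0.075.
Largest remainders: Lowland, Highland receive the extra seats.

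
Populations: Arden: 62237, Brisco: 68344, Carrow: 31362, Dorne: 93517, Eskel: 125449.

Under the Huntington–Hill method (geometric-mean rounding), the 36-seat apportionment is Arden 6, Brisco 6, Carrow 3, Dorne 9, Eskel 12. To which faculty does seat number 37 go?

Brisco

Priority for the next seat is population ÷ (√(s·(s+1))).
Priorities: Arden 9603.378, Brisco 10545.708, Carrow 9053.430, Dorne 9857.557, Eskel 10043.958.
Highest priority: Brisco.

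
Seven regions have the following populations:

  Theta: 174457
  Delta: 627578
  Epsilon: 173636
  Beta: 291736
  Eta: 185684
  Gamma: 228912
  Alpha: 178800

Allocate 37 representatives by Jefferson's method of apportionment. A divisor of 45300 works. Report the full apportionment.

Theta 3, Delta 13, Epsilon 3, Beta 6, Eta 4, Gamma 5, Alpha 3

With modified divisor 45300: modified quotas Theta 3.851, Delta 13.854, Epsilon 3.833, Beta 6.440, Eta 4.099, Gamma 5.053, Alpha 3.947.
Rounding down: Theta 3, Delta 13, Epsilon 3, Beta 6, Eta 4, Gamma 5, Alpha 3 (total 37).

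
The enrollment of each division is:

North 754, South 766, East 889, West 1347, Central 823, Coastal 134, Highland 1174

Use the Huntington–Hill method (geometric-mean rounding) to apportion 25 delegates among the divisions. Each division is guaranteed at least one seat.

North 3, South 3, East 4, West 6, Central 3, Coastal 1, Highland 5

With divisor 242: modified quotas North 3.116, South 3.165, East 3.674, West 5.566, Central 3.401, Coastal 0.554, Highland 4.851.
Geometric-mean thresholds: North √(3·4)=3.464, South √(3·4)=3.464, East √(3·4)=3.464, West √(5·6)=5.477, Central √(3·4)=3.464, Coastal (min 1), Highland √(4·5)=4.472.
Each quota rounded against its threshold gives North 3, South 3, East 4, West 6, Central 3, Coastal 1, Highland 5 (total 25).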